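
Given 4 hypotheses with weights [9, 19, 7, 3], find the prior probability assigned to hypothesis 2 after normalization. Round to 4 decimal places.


To normalize, divide each weight by the sum of all weights.
Sum = 38
Prior(H2) = 19/38 = 0.5

0.5


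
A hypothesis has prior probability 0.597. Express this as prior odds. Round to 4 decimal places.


Odds = P(H) / P(not H) = 0.597 / 0.403
= 1.4814

1.4814


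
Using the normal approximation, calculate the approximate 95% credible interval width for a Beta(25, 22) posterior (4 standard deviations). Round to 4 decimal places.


Var(Beta) = 25*22/(47^2 * 48) = 0.0052
SD = 0.072
Width ~ 4*SD = 0.2881

0.2881


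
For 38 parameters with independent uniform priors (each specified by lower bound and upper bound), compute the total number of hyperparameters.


A uniform prior has 2 hyperparameters per parameter.
Total = 38 * 2 = 76

76


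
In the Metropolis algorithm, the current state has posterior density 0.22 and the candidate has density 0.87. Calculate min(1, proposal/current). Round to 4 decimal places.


Ratio = 0.87/0.22 = 3.9545
Acceptance probability = min(1, 3.9545)
= 1.0

1.0


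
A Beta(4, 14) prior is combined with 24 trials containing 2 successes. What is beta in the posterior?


In conjugate updating:
beta_posterior = beta_prior + (n - k)
= 14 + (24 - 2)
= 14 + 22 = 36

36


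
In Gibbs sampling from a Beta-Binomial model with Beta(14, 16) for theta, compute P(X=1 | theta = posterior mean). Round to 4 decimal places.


Posterior mean = alpha/(alpha+beta) = 14/30 = 0.4667
P(X=1|theta=mean) = theta = 0.4667

0.4667


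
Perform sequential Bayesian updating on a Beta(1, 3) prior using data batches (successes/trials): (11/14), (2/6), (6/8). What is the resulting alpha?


Accumulate successes: 19
Posterior alpha = prior alpha + sum of successes
= 1 + 19 = 20

20


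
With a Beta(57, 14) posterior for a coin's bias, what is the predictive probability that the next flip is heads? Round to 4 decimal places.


The predictive probability equals the posterior mean.
P(next = heads) = alpha / (alpha + beta)
= 57 / 71 = 0.8028

0.8028


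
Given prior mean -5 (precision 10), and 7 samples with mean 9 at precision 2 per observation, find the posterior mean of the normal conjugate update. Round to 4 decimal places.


The posterior mean is a precision-weighted average of prior and data.
Post. prec. = 10 + 14 = 24
Post. mean = (-50 + 126)/24 = 76/24 = 3.1667

3.1667


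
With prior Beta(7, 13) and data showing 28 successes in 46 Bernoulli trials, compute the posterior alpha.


Conjugate update: alpha_posterior = alpha_prior + k
= 7 + 28 = 35

35


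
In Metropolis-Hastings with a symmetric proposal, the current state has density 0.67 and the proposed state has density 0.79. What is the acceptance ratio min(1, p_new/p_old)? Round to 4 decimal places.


Ratio = p_new / p_old = 0.79 / 0.67 = 1.1791
Acceptance = min(1, 1.1791) = 1.0

1.0


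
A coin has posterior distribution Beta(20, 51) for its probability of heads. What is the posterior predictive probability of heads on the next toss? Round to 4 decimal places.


Posterior predictive = E[theta] = alpha/(alpha+beta)
= 20/71
= 0.2817

0.2817


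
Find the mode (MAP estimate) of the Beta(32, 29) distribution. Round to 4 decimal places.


For Beta(a,b) with a,b > 1:
Mode = (a-1)/(a+b-2) = (32-1)/(61-2)
= 31/59 = 0.5254

0.5254


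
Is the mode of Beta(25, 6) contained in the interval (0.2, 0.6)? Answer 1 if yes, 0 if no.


Mode = (a-1)/(a+b-2) = 24/29 = 0.8276
Interval: (0.2, 0.6)
Contains mode? 0

0


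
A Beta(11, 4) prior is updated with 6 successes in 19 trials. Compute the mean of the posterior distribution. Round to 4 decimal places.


After update: Beta(17, 17)
Mean = 17 / (17 + 17) = 17 / 34
= 0.5

0.5


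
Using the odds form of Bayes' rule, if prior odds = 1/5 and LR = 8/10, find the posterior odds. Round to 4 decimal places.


Bayes' rule in odds form: posterior odds = prior odds * LR
= (1 * 8) / (5 * 10)
= 8/50 = 0.16

0.16


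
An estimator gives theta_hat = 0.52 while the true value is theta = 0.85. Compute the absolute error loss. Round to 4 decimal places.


The absolute error loss is |theta_hat - theta|
= |0.52 - 0.85|
= 0.33

0.33


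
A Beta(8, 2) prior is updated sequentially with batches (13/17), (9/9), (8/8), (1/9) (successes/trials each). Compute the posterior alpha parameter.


Sequential conjugate updating is equivalent to a single batch update.
Total successes across all batches = 31
alpha_posterior = alpha_prior + total_successes = 8 + 31
= 39

39


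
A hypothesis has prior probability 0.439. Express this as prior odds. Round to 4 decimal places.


Odds = P(H) / P(not H) = 0.439 / 0.561
= 0.7825

0.7825


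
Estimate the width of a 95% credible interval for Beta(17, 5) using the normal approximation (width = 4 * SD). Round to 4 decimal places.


For Beta(a,b): Var = ab/((a+b)^2(a+b+1))
Var = 0.0076, SD = 0.0874
Approximate 95% CI width = 4 * 0.0874 = 0.3495

0.3495


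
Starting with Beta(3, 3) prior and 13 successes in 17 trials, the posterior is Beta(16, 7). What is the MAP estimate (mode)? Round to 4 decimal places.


The mode of Beta(a, b) when a > 1 and b > 1 is (a-1)/(a+b-2)
= (16 - 1) / (16 + 7 - 2)
= 15 / 21
= 0.7143

0.7143


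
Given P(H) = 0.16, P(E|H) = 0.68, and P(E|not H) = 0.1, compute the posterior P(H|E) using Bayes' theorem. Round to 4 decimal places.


By Bayes' theorem: P(H|E) = P(E|H)*P(H) / P(E)
P(E) = P(E|H)*P(H) + P(E|not H)*P(not H)
P(E) = 0.68*0.16 + 0.1*0.84 = 0.1928
P(H|E) = 0.68*0.16 / 0.1928 = 0.5643

0.5643


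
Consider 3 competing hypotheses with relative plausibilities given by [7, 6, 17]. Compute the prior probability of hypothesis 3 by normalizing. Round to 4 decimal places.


Sum of weights = 7 + 6 + 17 = 30
Normalized prior for H3 = 17 / 30
= 0.5667

0.5667


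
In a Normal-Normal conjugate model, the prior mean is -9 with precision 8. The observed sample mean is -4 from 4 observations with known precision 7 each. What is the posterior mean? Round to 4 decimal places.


Posterior precision = tau0 + n*tau = 8 + 4*7 = 36
Posterior mean = (tau0*mu0 + n*tau*xbar) / posterior_precision
= (8*-9 + 4*7*-4) / 36
= -184 / 36 = -5.1111

-5.1111


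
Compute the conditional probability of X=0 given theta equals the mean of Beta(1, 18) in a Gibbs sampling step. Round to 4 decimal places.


Mean of Beta(1, 18) = 0.0526
P(X=0 | theta=0.0526) = 0.9474

0.9474


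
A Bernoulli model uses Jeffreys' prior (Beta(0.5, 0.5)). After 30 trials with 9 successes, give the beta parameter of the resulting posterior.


Posterior = Beta(prior_alpha + successes, prior_beta + failures)
= Beta(0.5 + 9, 0.5 + 21)
Posterior beta = 0.5 + (n - k) = 0.5 + 21 = 21.5

21.5


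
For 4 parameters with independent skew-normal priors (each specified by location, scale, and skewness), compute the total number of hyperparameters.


A skew-normal prior has 3 hyperparameters per parameter.
Total = 4 * 3 = 12

12


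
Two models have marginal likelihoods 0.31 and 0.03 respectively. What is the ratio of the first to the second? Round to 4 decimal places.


Evidence ratio = 0.31 / 0.03
= 10.3333

10.3333


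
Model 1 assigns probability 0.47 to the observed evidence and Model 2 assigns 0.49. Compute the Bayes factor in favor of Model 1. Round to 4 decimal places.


BF = P(data|M1) / P(data|M2)
= 0.47 / 0.49 = 0.9592

0.9592


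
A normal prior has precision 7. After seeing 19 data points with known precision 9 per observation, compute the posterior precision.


In the conjugate normal model, precisions add:
tau_posterior = tau_prior + n * tau_data
= 7 + 19*9 = 178

178


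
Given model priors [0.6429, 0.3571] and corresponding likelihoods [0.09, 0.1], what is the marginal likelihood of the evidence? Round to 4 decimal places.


P(E) = sum_i P(M_i) P(E|M_i)
= 0.0579 + 0.0357
= 0.0936

0.0936


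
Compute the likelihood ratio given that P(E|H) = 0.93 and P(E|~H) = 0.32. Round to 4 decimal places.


LR = P(E|H) / P(E|~H)
= 0.93 / 0.32 = 2.9062

2.9062


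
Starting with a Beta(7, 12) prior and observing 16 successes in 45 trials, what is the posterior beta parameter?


Posterior beta = prior beta + failures
Failures = 45 - 16 = 29
beta_post = 12 + 29 = 41

41


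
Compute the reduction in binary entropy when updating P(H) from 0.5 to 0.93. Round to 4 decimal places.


H_before = -p*log2(p) - (1-p)*log2(1-p) for p=0.5: 1.0
H_after for p=0.93: 0.3659
Reduction = 1.0 - 0.3659 = 0.6341

0.6341


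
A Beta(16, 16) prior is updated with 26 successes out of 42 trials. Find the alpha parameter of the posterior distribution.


In the Beta-Binomial conjugate update:
alpha_post = alpha_prior + successes
= 16 + 26
= 42

42


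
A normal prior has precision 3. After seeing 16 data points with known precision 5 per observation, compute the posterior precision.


In the conjugate normal model, precisions add:
tau_posterior = tau_prior + n * tau_data
= 3 + 16*5 = 83

83


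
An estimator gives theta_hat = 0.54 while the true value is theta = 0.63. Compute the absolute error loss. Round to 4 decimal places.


The absolute error loss is |theta_hat - theta|
= |0.54 - 0.63|
= 0.09

0.09


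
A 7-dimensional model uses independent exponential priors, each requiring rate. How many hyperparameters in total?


Per parameter: 1 (rate).
Total = 7 * 1 = 7

7


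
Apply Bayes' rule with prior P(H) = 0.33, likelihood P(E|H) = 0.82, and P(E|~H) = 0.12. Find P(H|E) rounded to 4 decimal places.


Step 1: Compute marginal P(E) = P(E|H)P(H) + P(E|~H)P(~H)
= 0.82*0.33 + 0.12*0.67 = 0.351
Step 2: P(H|E) = P(E|H)P(H)/P(E) = 0.2706/0.351
= 0.7709

0.7709


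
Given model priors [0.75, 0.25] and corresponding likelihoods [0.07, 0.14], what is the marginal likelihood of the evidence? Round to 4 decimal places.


P(E) = sum_i P(M_i) P(E|M_i)
= 0.0525 + 0.035
= 0.0875

0.0875


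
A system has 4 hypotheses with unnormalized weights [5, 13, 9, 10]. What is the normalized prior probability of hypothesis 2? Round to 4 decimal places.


The normalized prior is the weight divided by the total.
Total weight = 37
P(H2) = 13 / 37 = 0.3514

0.3514


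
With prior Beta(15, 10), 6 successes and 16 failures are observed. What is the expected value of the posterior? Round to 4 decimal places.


Posterior = Beta(21, 26)
E[theta] = alpha/(alpha+beta)
= 21/47 = 0.4468

0.4468


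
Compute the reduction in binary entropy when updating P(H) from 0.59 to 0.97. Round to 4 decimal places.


H_before = -p*log2(p) - (1-p)*log2(1-p) for p=0.59: 0.9765
H_after for p=0.97: 0.1944
Reduction = 0.9765 - 0.1944 = 0.7821

0.7821


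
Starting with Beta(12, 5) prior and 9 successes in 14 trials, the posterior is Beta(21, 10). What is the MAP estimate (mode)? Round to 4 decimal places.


The mode of Beta(a, b) when a > 1 and b > 1 is (a-1)/(a+b-2)
= (21 - 1) / (21 + 10 - 2)
= 20 / 29
= 0.6897

0.6897


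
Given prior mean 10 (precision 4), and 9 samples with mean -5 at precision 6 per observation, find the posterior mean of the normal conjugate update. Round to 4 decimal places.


The posterior mean is a precision-weighted average of prior and data.
Post. prec. = 4 + 54 = 58
Post. mean = (40 + -270)/58 = -230/58 = -3.9655

-3.9655


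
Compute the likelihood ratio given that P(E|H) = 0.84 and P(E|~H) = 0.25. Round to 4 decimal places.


LR = P(E|H) / P(E|~H)
= 0.84 / 0.25 = 3.36

3.36


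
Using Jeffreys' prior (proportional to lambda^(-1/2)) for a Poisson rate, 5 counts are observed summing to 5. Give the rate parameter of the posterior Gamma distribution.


Conjugate update: Gamma(prior_shape + S, prior_rate + n).
Prior shape = 0.5, prior rate = 0.
Posterior rate = 0 + n = 5

5.0


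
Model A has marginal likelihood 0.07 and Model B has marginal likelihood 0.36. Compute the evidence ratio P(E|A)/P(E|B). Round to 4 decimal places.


Evidence ratio = P(E|A) / P(E|B)
= 0.07 / 0.36
= 0.1944

0.1944


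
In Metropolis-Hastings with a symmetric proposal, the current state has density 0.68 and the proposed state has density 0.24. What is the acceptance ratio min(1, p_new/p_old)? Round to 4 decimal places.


Ratio = p_new / p_old = 0.24 / 0.68 = 0.3529
Acceptance = min(1, 0.3529) = 0.3529

0.3529


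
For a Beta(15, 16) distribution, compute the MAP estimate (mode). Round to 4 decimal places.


MAP = mode = (a-1)/(a+b-2)
= (15-1)/(15+16-2)
= 14/29 = 0.4828

0.4828


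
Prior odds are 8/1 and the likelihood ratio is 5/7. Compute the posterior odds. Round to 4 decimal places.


Posterior odds = prior odds * likelihood ratio
= (8/1) * (5/7)
= 40 / 7
= 5.7143

5.7143


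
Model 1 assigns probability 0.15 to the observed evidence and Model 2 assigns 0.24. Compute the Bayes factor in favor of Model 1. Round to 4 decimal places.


BF = P(data|M1) / P(data|M2)
= 0.15 / 0.24 = 0.625

0.625


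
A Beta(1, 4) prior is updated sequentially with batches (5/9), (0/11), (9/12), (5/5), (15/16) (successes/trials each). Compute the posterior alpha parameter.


Sequential conjugate updating is equivalent to a single batch update.
Total successes across all batches = 34
alpha_posterior = alpha_prior + total_successes = 1 + 34
= 35

35


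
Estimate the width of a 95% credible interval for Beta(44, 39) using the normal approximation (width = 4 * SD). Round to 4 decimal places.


For Beta(a,b): Var = ab/((a+b)^2(a+b+1))
Var = 0.003, SD = 0.0545
Approximate 95% CI width = 4 * 0.0545 = 0.2178

0.2178


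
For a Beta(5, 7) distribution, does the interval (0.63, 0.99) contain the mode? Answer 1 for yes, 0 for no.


Mode of Beta(a,b) = (a-1)/(a+b-2)
= (5-1)/(5+7-2) = 0.4
Check: 0.63 <= 0.4 <= 0.99?
Result: 0

0


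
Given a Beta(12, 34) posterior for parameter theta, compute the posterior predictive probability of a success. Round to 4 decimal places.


For a Beta-Bernoulli model, the predictive probability is the mean:
P(success) = 12/(12+34) = 12/46 = 0.2609

0.2609


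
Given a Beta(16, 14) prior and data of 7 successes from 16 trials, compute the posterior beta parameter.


Number of failures = 16 - 7 = 9
Posterior beta = 14 + 9 = 23

23


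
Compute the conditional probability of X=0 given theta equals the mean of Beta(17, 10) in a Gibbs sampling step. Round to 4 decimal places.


Mean of Beta(17, 10) = 0.6296
P(X=0 | theta=0.6296) = 0.3704

0.3704


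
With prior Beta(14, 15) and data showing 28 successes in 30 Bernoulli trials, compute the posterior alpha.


Conjugate update: alpha_posterior = alpha_prior + k
= 14 + 28 = 42

42


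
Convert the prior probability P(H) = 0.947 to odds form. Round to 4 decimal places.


P(not H) = 1 - 0.947 = 0.053
Odds = 0.947 / 0.053 = 17.8679

17.8679


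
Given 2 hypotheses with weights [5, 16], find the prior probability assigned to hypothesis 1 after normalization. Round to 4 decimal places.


To normalize, divide each weight by the sum of all weights.
Sum = 21
Prior(H1) = 5/21 = 0.2381

0.2381


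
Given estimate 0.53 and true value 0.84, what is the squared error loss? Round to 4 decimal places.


Squared error = (estimate - true)^2
Difference = -0.31
Loss = -0.31^2 = 0.0961

0.0961


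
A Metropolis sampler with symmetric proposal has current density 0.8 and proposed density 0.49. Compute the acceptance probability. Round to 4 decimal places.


For symmetric proposals, acceptance = min(1, pi(x*)/pi(x))
= min(1, 0.49/0.8)
= min(1, 0.6125) = 0.6125

0.6125


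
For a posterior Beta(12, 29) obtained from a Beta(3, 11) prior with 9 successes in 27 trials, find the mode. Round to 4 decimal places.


Mode = (alpha - 1) / (alpha + beta - 2)
= 11 / 39
= 0.2821

0.2821


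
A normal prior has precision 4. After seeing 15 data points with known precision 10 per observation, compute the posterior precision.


In the conjugate normal model, precisions add:
tau_posterior = tau_prior + n * tau_data
= 4 + 15*10 = 154

154


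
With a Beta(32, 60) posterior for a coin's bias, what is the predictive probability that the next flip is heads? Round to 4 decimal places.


The predictive probability equals the posterior mean.
P(next = heads) = alpha / (alpha + beta)
= 32 / 92 = 0.3478

0.3478


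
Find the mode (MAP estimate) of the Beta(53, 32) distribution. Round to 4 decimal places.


For Beta(a,b) with a,b > 1:
Mode = (a-1)/(a+b-2) = (53-1)/(85-2)
= 52/83 = 0.6265

0.6265


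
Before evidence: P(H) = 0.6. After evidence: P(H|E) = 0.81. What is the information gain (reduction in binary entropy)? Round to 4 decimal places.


Prior entropy = 0.971
Posterior entropy = 0.7015
Information gain = 0.971 - 0.7015 = 0.2695

0.2695


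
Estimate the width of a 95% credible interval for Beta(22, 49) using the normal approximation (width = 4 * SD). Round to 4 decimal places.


For Beta(a,b): Var = ab/((a+b)^2(a+b+1))
Var = 0.003, SD = 0.0545
Approximate 95% CI width = 4 * 0.0545 = 0.218

0.218


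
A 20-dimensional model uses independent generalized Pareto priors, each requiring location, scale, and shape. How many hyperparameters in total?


Per parameter: 3 (location, scale, and shape).
Total = 20 * 3 = 60

60


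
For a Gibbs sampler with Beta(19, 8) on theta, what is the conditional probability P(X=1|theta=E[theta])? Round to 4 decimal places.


E[theta] = 19/(19+8) = 0.7037
P(X=1|theta) = theta = 0.7037

0.7037


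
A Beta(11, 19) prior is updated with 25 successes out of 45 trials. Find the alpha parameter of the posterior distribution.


In the Beta-Binomial conjugate update:
alpha_post = alpha_prior + successes
= 11 + 25
= 36

36


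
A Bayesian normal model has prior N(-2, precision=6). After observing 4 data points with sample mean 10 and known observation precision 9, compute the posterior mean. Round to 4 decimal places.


Posterior mean = (prior_precision * prior_mean + n * data_precision * data_mean) / (prior_precision + n * data_precision)
Numerator = 6*-2 + 4*9*10 = 348
Denominator = 6 + 4*9 = 42
Posterior mean = 8.2857

8.2857


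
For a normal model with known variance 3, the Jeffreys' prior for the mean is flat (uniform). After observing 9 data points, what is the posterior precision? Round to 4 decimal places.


Jeffreys' prior for normal mean (known variance) is flat.
Prior precision = 0.
Posterior precision = prior_prec + n/sigma^2 = 0 + 9/3
= 3.0

3.0


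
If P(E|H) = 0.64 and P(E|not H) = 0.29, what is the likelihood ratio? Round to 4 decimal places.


Likelihood ratio = P(E|H) / P(E|not H)
= 0.64 / 0.29
= 2.2069

2.2069


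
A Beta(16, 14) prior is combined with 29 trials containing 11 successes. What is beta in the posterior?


In conjugate updating:
beta_posterior = beta_prior + (n - k)
= 14 + (29 - 11)
= 14 + 18 = 32

32


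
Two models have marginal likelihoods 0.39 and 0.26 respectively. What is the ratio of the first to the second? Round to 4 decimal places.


Evidence ratio = 0.39 / 0.26
= 1.5

1.5


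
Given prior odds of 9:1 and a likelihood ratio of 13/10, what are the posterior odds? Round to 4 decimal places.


Posterior odds = prior odds * LR
Prior odds = 9/1 = 9.0
LR = 13/10 = 1.3
Posterior odds = 9.0 * 1.3 = 11.7

11.7


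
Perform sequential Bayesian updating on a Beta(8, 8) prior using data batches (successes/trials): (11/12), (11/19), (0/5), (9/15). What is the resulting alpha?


Accumulate successes: 31
Posterior alpha = prior alpha + sum of successes
= 8 + 31 = 39

39


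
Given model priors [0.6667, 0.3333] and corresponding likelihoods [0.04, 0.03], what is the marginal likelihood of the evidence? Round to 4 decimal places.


P(E) = sum_i P(M_i) P(E|M_i)
= 0.0267 + 0.01
= 0.0367

0.0367


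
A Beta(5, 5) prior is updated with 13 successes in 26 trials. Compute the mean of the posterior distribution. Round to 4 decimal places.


After update: Beta(18, 18)
Mean = 18 / (18 + 18) = 18 / 36
= 0.5

0.5


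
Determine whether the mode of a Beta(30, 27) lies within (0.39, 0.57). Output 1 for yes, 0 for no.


First find the mode: (a-1)/(a+b-2) = 0.5273
Is 0.5273 in (0.39, 0.57)? 1

1


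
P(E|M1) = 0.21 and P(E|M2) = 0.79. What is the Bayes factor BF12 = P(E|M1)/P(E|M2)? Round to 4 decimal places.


Bayes factor BF12 = P(E|M1) / P(E|M2)
= 0.21 / 0.79
= 0.2658

0.2658


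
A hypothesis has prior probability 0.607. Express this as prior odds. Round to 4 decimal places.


Odds = P(H) / P(not H) = 0.607 / 0.393
= 1.5445

1.5445


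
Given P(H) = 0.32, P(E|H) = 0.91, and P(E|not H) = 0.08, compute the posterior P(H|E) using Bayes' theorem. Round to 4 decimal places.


By Bayes' theorem: P(H|E) = P(E|H)*P(H) / P(E)
P(E) = P(E|H)*P(H) + P(E|not H)*P(not H)
P(E) = 0.91*0.32 + 0.08*0.68 = 0.3456
P(H|E) = 0.91*0.32 / 0.3456 = 0.8426

0.8426


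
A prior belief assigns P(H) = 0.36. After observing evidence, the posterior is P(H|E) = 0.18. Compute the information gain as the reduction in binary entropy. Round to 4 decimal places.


H(prior) = -0.36*log2(0.36) - 0.64*log2(0.64)
= 0.9427
H(post) = -0.18*log2(0.18) - 0.82*log2(0.82)
= 0.6801
IG = 0.9427 - 0.6801 = 0.2626

0.2626


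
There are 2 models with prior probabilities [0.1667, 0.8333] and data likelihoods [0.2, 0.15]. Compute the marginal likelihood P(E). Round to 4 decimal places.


P(E) = sum over models of P(M_i) * P(E|M_i)
= 0.1667*0.2 + 0.8333*0.15
= 0.1583

0.1583


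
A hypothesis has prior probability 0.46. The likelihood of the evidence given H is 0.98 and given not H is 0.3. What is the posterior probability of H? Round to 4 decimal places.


Using Bayes' theorem:
P(E) = 0.46 * 0.98 + 0.54 * 0.3
P(E) = 0.6128
P(H|E) = (0.46 * 0.98) / 0.6128 = 0.7356

0.7356


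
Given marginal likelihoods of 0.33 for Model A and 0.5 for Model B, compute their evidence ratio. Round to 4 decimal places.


Ratio = ML(A) / ML(B) = 0.33/0.5
= 0.66

0.66


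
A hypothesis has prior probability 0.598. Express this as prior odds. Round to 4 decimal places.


Odds = P(H) / P(not H) = 0.598 / 0.402
= 1.4876

1.4876


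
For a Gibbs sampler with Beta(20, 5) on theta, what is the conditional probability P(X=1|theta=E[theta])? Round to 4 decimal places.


E[theta] = 20/(20+5) = 0.8
P(X=1|theta) = theta = 0.8

0.8


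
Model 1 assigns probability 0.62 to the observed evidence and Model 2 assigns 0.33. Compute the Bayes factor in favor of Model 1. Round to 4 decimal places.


BF = P(data|M1) / P(data|M2)
= 0.62 / 0.33 = 1.8788

1.8788


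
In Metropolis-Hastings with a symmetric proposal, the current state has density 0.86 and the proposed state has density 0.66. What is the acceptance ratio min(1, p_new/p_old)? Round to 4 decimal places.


Ratio = p_new / p_old = 0.66 / 0.86 = 0.7674
Acceptance = min(1, 0.7674) = 0.7674

0.7674


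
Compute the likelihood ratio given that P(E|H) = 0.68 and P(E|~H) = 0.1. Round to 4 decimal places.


LR = P(E|H) / P(E|~H)
= 0.68 / 0.1 = 6.8

6.8


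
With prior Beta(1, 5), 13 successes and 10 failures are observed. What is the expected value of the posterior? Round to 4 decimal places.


Posterior = Beta(14, 15)
E[theta] = alpha/(alpha+beta)
= 14/29 = 0.4828

0.4828


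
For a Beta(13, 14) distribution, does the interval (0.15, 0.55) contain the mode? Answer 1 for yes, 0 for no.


Mode of Beta(a,b) = (a-1)/(a+b-2)
= (13-1)/(13+14-2) = 0.48
Check: 0.15 <= 0.48 <= 0.55?
Result: 1

1


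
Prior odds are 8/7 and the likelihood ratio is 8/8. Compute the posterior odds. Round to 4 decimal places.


Posterior odds = prior odds * likelihood ratio
= (8/7) * (8/8)
= 64 / 56
= 1.1429

1.1429


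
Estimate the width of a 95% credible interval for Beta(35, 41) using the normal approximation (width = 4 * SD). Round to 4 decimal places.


For Beta(a,b): Var = ab/((a+b)^2(a+b+1))
Var = 0.0032, SD = 0.0568
Approximate 95% CI width = 4 * 0.0568 = 0.2272

0.2272


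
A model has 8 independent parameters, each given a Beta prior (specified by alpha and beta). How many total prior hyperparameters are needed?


Each Beta prior needs 2 hyperparameters (alpha and beta).
Total = 2 * 8 = 16

16


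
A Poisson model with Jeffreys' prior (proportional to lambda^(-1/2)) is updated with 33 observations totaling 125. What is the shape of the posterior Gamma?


Posterior = Gamma(0.5 + S, n)
= Gamma(0.5 + 125, 33)
Posterior shape = 0.5 + S = 0.5 + 125 = 125.5

125.5


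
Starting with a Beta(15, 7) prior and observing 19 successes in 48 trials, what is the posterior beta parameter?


Posterior beta = prior beta + failures
Failures = 48 - 19 = 29
beta_post = 7 + 29 = 36

36


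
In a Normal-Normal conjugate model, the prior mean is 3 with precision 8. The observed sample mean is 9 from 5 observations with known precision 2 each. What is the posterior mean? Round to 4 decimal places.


Posterior precision = tau0 + n*tau = 8 + 5*2 = 18
Posterior mean = (tau0*mu0 + n*tau*xbar) / posterior_precision
= (8*3 + 5*2*9) / 18
= 114 / 18 = 6.3333

6.3333


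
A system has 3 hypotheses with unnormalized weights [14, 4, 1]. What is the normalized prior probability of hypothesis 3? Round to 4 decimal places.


The normalized prior is the weight divided by the total.
Total weight = 19
P(H3) = 1 / 19 = 0.0526

0.0526


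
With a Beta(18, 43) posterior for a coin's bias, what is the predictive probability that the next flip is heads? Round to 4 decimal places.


The predictive probability equals the posterior mean.
P(next = heads) = alpha / (alpha + beta)
= 18 / 61 = 0.2951

0.2951


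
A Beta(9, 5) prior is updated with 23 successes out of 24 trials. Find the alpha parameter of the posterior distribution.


In the Beta-Binomial conjugate update:
alpha_post = alpha_prior + successes
= 9 + 23
= 32

32


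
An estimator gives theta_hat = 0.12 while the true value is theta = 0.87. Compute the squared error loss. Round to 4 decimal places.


The squared error loss is (theta_hat - theta)^2
= (0.12 - 0.87)^2
= (-0.75)^2 = 0.5625

0.5625


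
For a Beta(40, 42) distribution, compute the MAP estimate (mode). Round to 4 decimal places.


MAP = mode = (a-1)/(a+b-2)
= (40-1)/(40+42-2)
= 39/80 = 0.4875

0.4875


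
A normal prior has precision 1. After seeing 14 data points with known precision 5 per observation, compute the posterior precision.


In the conjugate normal model, precisions add:
tau_posterior = tau_prior + n * tau_data
= 1 + 14*5 = 71

71


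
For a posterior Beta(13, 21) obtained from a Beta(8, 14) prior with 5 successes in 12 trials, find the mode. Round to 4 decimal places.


Mode = (alpha - 1) / (alpha + beta - 2)
= 12 / 32
= 0.375

0.375


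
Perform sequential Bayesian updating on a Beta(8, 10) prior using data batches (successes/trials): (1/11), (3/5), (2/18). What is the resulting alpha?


Accumulate successes: 6
Posterior alpha = prior alpha + sum of successes
= 8 + 6 = 14

14


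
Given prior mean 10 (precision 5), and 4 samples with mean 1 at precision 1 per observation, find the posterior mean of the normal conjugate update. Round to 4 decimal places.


The posterior mean is a precision-weighted average of prior and data.
Post. prec. = 5 + 4 = 9
Post. mean = (50 + 4)/9 = 54/9 = 6.0

6.0


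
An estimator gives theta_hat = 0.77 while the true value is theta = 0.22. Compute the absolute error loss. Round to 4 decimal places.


The absolute error loss is |theta_hat - theta|
= |0.77 - 0.22|
= 0.55

0.55


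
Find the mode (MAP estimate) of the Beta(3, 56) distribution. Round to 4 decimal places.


For Beta(a,b) with a,b > 1:
Mode = (a-1)/(a+b-2) = (3-1)/(59-2)
= 2/57 = 0.0351

0.0351


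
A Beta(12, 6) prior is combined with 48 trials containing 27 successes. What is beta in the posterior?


In conjugate updating:
beta_posterior = beta_prior + (n - k)
= 6 + (48 - 27)
= 6 + 21 = 27

27


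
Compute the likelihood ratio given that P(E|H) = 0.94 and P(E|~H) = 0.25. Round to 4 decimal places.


LR = P(E|H) / P(E|~H)
= 0.94 / 0.25 = 3.76

3.76


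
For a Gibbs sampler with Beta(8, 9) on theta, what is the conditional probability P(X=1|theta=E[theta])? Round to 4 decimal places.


E[theta] = 8/(8+9) = 0.4706
P(X=1|theta) = theta = 0.4706

0.4706


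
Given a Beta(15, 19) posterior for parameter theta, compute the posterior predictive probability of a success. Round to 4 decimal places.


For a Beta-Bernoulli model, the predictive probability is the mean:
P(success) = 15/(15+19) = 15/34 = 0.4412

0.4412


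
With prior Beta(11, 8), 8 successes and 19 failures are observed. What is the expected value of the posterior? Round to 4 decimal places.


Posterior = Beta(19, 27)
E[theta] = alpha/(alpha+beta)
= 19/46 = 0.413

0.413


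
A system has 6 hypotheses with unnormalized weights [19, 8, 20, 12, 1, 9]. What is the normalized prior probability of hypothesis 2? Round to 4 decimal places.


The normalized prior is the weight divided by the total.
Total weight = 69
P(H2) = 8 / 69 = 0.1159

0.1159


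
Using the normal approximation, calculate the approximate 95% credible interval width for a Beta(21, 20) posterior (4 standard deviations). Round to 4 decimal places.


Var(Beta) = 21*20/(41^2 * 42) = 0.0059
SD = 0.0771
Width ~ 4*SD = 0.3085

0.3085


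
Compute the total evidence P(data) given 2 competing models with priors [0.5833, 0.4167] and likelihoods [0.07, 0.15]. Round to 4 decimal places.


Marginal likelihood = sum P(model_i) * P(data|model_i)
Model 1: 0.5833 * 0.07 = 0.0408
Model 2: 0.4167 * 0.15 = 0.0625
Total = 0.1033

0.1033


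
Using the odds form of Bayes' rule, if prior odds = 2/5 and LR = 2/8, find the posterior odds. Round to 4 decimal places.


Bayes' rule in odds form: posterior odds = prior odds * LR
= (2 * 2) / (5 * 8)
= 4/40 = 0.1

0.1


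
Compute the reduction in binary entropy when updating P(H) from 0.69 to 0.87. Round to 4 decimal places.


H_before = -p*log2(p) - (1-p)*log2(1-p) for p=0.69: 0.8932
H_after for p=0.87: 0.5574
Reduction = 0.8932 - 0.5574 = 0.3357

0.3357


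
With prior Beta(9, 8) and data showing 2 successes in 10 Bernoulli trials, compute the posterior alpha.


Conjugate update: alpha_posterior = alpha_prior + k
= 9 + 2 = 11

11


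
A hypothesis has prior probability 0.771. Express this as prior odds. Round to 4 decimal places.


Odds = P(H) / P(not H) = 0.771 / 0.229
= 3.3668

3.3668


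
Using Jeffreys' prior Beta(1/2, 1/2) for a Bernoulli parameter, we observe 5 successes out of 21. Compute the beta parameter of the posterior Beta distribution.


Conjugate update: Beta(0.5 + k, 0.5 + n - k).
k = 5, n - k = 16
Posterior beta = 0.5 + (n - k) = 0.5 + 16 = 16.5

16.5


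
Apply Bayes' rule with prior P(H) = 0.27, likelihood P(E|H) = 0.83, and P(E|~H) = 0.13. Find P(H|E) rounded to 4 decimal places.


Step 1: Compute marginal P(E) = P(E|H)P(H) + P(E|~H)P(~H)
= 0.83*0.27 + 0.13*0.73 = 0.319
Step 2: P(H|E) = P(E|H)P(H)/P(E) = 0.2241/0.319
= 0.7025

0.7025


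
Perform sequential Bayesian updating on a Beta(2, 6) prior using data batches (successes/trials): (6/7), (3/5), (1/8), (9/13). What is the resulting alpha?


Accumulate successes: 19
Posterior alpha = prior alpha + sum of successes
= 2 + 19 = 21

21


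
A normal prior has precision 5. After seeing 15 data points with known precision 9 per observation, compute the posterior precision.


In the conjugate normal model, precisions add:
tau_posterior = tau_prior + n * tau_data
= 5 + 15*9 = 140

140


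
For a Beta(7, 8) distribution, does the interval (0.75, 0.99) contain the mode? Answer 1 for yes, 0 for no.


Mode of Beta(a,b) = (a-1)/(a+b-2)
= (7-1)/(7+8-2) = 0.4615
Check: 0.75 <= 0.4615 <= 0.99?
Result: 0

0


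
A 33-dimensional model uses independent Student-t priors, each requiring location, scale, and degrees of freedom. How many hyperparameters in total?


Per parameter: 3 (location, scale, and degrees of freedom).
Total = 33 * 3 = 99

99


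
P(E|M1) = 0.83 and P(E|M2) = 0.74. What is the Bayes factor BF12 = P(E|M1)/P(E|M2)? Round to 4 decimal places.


Bayes factor BF12 = P(E|M1) / P(E|M2)
= 0.83 / 0.74
= 1.1216

1.1216


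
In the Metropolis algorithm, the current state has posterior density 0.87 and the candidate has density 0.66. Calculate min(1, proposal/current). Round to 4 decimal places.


Ratio = 0.66/0.87 = 0.7586
Acceptance probability = min(1, 0.7586)
= 0.7586

0.7586


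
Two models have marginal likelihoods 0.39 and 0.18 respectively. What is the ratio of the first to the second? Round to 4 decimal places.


Evidence ratio = 0.39 / 0.18
= 2.1667

2.1667


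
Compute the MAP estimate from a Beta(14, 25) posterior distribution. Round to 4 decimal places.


MAP = mode of Beta distribution
= (alpha - 1)/(alpha + beta - 2)
= (14-1)/(14+25-2)
= 13/37 = 0.3514

0.3514


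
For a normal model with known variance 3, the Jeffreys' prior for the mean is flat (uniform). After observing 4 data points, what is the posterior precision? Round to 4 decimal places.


Jeffreys' prior for normal mean (known variance) is flat.
Prior precision = 0.
Posterior precision = prior_prec + n/sigma^2 = 0 + 4/3
= 1.3333

1.3333


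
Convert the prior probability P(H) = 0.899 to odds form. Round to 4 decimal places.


P(not H) = 1 - 0.899 = 0.101
Odds = 0.899 / 0.101 = 8.901

8.901


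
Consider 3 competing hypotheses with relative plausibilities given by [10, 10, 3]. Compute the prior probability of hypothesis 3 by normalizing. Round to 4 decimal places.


Sum of weights = 10 + 10 + 3 = 23
Normalized prior for H3 = 3 / 23
= 0.1304

0.1304


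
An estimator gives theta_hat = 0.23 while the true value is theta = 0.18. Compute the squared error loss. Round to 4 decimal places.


The squared error loss is (theta_hat - theta)^2
= (0.23 - 0.18)^2
= (0.05)^2 = 0.0025

0.0025


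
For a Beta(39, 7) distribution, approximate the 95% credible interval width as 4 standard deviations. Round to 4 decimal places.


Variance of Beta(a,b) = ab / ((a+b)^2 * (a+b+1))
= 39*7 / ((46)^2 * 47)
= 0.0027
SD = sqrt(0.0027) = 0.0524
Width = 4 * SD = 0.2096

0.2096


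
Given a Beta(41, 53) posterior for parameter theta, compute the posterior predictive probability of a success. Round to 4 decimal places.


For a Beta-Bernoulli model, the predictive probability is the mean:
P(success) = 41/(41+53) = 41/94 = 0.4362

0.4362


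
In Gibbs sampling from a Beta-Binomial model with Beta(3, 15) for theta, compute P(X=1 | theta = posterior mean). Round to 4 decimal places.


Posterior mean = alpha/(alpha+beta) = 3/18 = 0.1667
P(X=1|theta=mean) = theta = 0.1667

0.1667


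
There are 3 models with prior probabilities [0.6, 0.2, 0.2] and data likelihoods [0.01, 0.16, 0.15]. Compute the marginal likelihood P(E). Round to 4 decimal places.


P(E) = sum over models of P(M_i) * P(E|M_i)
= 0.6*0.01 + 0.2*0.16 + 0.2*0.15
= 0.068

0.068


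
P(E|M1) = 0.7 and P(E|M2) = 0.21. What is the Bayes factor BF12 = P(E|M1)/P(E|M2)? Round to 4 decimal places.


Bayes factor BF12 = P(E|M1) / P(E|M2)
= 0.7 / 0.21
= 3.3333

3.3333


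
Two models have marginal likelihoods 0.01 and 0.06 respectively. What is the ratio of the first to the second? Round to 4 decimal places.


Evidence ratio = 0.01 / 0.06
= 0.1667

0.1667


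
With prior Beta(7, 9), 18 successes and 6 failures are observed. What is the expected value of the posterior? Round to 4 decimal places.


Posterior = Beta(25, 15)
E[theta] = alpha/(alpha+beta)
= 25/40 = 0.625

0.625


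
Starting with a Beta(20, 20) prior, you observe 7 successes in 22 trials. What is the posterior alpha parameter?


For a Beta-Binomial conjugate model:
Posterior alpha = prior alpha + number of successes
= 20 + 7 = 27

27


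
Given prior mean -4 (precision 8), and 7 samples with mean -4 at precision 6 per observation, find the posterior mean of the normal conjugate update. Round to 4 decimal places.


The posterior mean is a precision-weighted average of prior and data.
Post. prec. = 8 + 42 = 50
Post. mean = (-32 + -168)/50 = -200/50 = -4.0

-4.0


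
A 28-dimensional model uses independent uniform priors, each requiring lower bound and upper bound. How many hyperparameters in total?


Per parameter: 2 (lower bound and upper bound).
Total = 28 * 2 = 56

56


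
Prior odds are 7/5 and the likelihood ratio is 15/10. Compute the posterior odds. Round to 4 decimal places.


Posterior odds = prior odds * likelihood ratio
= (7/5) * (15/10)
= 105 / 50
= 2.1

2.1


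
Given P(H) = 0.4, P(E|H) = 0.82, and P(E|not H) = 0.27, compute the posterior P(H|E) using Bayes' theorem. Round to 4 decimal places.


By Bayes' theorem: P(H|E) = P(E|H)*P(H) / P(E)
P(E) = P(E|H)*P(H) + P(E|not H)*P(not H)
P(E) = 0.82*0.4 + 0.27*0.6 = 0.49
P(H|E) = 0.82*0.4 / 0.49 = 0.6694

0.6694


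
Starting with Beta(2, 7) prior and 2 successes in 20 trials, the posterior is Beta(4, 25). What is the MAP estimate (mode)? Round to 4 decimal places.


The mode of Beta(a, b) when a > 1 and b > 1 is (a-1)/(a+b-2)
= (4 - 1) / (4 + 25 - 2)
= 3 / 27
= 0.1111

0.1111


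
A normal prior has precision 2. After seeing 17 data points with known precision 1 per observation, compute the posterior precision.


In the conjugate normal model, precisions add:
tau_posterior = tau_prior + n * tau_data
= 2 + 17*1 = 19

19


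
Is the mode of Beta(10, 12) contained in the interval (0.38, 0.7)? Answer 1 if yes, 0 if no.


Mode = (a-1)/(a+b-2) = 9/20 = 0.45
Interval: (0.38, 0.7)
Contains mode? 1

1


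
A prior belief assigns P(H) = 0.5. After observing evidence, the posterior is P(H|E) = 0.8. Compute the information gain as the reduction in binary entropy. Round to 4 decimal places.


H(prior) = -0.5*log2(0.5) - 0.5*log2(0.5)
= 1.0
H(post) = -0.8*log2(0.8) - 0.2*log2(0.2)
= 0.7219
IG = 1.0 - 0.7219 = 0.2781

0.2781


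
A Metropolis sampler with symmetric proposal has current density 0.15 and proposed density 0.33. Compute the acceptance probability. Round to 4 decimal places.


For symmetric proposals, acceptance = min(1, pi(x*)/pi(x))
= min(1, 0.33/0.15)
= min(1, 2.2) = 1.0

1.0


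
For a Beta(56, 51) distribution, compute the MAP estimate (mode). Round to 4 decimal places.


MAP = mode = (a-1)/(a+b-2)
= (56-1)/(56+51-2)
= 55/105 = 0.5238

0.5238


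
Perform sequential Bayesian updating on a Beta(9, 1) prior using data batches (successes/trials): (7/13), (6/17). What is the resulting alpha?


Accumulate successes: 13
Posterior alpha = prior alpha + sum of successes
= 9 + 13 = 22

22


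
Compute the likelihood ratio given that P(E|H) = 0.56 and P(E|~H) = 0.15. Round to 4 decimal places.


LR = P(E|H) / P(E|~H)
= 0.56 / 0.15 = 3.7333

3.7333


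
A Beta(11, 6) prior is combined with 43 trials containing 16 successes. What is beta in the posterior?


In conjugate updating:
beta_posterior = beta_prior + (n - k)
= 6 + (43 - 16)
= 6 + 27 = 33

33


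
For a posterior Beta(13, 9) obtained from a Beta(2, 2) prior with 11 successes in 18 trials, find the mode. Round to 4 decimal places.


Mode = (alpha - 1) / (alpha + beta - 2)
= 12 / 20
= 0.6

0.6


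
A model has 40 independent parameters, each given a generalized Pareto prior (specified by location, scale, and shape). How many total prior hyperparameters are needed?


Each generalized Pareto prior needs 3 hyperparameters (location, scale, and shape).
Total = 3 * 40 = 120

120


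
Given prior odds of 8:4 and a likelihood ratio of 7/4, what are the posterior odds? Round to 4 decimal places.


Posterior odds = prior odds * LR
Prior odds = 8/4 = 2.0
LR = 7/4 = 1.75
Posterior odds = 2.0 * 1.75 = 3.5

3.5
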